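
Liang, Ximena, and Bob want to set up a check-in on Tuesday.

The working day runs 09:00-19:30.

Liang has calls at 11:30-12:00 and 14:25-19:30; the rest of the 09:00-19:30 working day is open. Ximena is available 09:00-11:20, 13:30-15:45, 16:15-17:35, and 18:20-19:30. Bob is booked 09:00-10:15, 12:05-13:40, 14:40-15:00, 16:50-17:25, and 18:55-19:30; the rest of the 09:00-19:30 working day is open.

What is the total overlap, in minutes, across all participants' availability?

110 minutes

Liang free within 09:00–19:30: 09:00–11:30, 12:00–14:25.
Bob free within 09:00–19:30: 10:15–12:05, 13:40–14:40, 15:00–16:50, 17:25–18:55.
Liang ∩ Ximena: 09:00–11:20, 13:30–14:25.
Liang ∩ Ximena ∩ Bob: 10:15–11:20, 13:40–14:25.
Total common minutes: 65 + 45 = 110.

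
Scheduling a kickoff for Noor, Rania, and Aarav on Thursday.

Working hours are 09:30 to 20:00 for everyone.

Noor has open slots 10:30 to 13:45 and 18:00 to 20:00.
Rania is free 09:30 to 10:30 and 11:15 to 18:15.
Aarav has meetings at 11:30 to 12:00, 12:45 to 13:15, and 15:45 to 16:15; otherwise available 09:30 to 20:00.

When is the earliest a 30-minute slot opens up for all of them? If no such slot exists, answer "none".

Aarav free within 09:30–20:00: 09:30–11:30, 12:00–12:45, 13:15–15:45, 16:15–20:00.
Noor ∩ Rania: 11:15–13:45, 18:00–18:15.
Noor ∩ Rania ∩ Aarav: 11:15–11:30, 12:00–12:45, 13:15–13:45, 18:00–18:15.
Windows ≥ 30 min: 12:00–12:45, 13:15–13:45.
Earliest such window starts at 12:00.

12:00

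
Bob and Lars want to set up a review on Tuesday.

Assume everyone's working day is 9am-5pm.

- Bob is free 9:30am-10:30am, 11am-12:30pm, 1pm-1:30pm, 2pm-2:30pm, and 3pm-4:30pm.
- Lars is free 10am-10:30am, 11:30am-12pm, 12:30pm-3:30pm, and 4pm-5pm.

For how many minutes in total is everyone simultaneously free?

Bob ∩ Lars: 10:00–10:30, 11:30–12:00, 13:00–13:30, 14:00–14:30, 15:00–15:30, 16:00–16:30.
Total common minutes: 30 + 30 + 30 + 30 + 30 + 30 = 180.

180 minutes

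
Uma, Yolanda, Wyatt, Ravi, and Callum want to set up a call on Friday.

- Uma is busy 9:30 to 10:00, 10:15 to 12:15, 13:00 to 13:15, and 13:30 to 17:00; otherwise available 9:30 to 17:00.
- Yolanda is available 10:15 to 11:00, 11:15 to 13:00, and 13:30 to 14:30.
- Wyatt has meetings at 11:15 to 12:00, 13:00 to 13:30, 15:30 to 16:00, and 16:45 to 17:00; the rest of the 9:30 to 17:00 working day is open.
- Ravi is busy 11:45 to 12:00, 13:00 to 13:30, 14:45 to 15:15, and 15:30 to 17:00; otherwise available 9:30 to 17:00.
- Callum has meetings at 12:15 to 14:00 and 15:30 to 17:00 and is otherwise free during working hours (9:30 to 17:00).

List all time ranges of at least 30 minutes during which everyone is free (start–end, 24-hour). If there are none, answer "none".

none

Uma free within 09:30–17:00: 10:00–10:15, 12:15–13:00, 13:15–13:30.
Wyatt free within 09:30–17:00: 09:30–11:15, 12:00–13:00, 13:30–15:30, 16:00–16:45.
Ravi free within 09:30–17:00: 09:30–11:45, 12:00–13:00, 13:30–14:45, 15:15–15:30.
Callum free within 09:30–17:00: 09:30–12:15, 14:00–15:30.
Uma ∩ Yolanda: 12:15–13:00.
Uma ∩ Yolanda ∩ Wyatt: 12:15–13:00.
Uma ∩ Yolanda ∩ Wyatt ∩ Ravi: 12:15–13:00.
Uma ∩ Yolanda ∩ Wyatt ∩ Ravi ∩ Callum: (none).
Windows ≥ 30 min: (none).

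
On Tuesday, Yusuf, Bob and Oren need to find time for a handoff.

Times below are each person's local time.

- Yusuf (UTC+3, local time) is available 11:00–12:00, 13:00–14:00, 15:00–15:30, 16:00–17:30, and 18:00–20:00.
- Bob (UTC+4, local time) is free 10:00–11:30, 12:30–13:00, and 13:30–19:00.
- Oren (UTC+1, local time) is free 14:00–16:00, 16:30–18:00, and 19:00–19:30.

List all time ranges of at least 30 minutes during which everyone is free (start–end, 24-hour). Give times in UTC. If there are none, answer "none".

13:00–14:30

Yusuf → UTC: 08:00–09:00, 10:00–11:00, 12:00–12:30, 13:00–14:30, 15:00–17:00.
Bob → UTC: 06:00–07:30, 08:30–09:00, 09:30–15:00.
Oren → UTC: 13:00–15:00, 15:30–17:00, 18:00–18:30.
Yusuf ∩ Bob: 08:30–09:00, 10:00–11:00, 12:00–12:30, 13:00–14:30.
Yusuf ∩ Bob ∩ Oren: 13:00–14:30.
Windows ≥ 30 min: 13:00–14:30.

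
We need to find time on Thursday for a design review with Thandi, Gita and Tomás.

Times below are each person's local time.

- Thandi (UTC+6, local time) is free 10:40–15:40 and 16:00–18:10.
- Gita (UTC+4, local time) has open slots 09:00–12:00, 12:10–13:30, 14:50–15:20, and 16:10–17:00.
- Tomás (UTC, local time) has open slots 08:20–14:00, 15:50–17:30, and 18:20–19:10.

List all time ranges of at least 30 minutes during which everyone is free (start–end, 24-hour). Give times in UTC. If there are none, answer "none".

Thandi → UTC: 04:40–09:40, 10:00–12:10.
Gita → UTC: 05:00–08:00, 08:10–09:30, 10:50–11:20, 12:10–13:00.
Tomás → UTC: 08:20–14:00, 15:50–17:30, 18:20–19:10.
Thandi ∩ Gita: 05:00–08:00, 08:10–09:30, 10:50–11:20.
Thandi ∩ Gita ∩ Tomás: 08:20–09:30, 10:50–11:20.
Windows ≥ 30 min: 08:20–09:30, 10:50–11:20.

08:20–09:30, 10:50–11:20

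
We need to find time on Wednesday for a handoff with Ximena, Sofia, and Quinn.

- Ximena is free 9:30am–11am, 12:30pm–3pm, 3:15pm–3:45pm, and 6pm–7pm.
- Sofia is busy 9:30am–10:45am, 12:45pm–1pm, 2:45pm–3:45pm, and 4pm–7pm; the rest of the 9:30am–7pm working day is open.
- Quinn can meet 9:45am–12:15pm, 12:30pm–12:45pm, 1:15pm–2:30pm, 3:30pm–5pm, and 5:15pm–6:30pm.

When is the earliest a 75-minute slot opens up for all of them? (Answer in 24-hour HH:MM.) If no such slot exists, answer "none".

13:15

Sofia free within 09:30–19:00: 10:45–12:45, 13:00–14:45, 15:45–16:00.
Ximena ∩ Sofia: 10:45–11:00, 12:30–12:45, 13:00–14:45.
Ximena ∩ Sofia ∩ Quinn: 10:45–11:00, 12:30–12:45, 13:15–14:30.
Windows ≥ 75 min: 13:15–14:30.
Earliest such window starts at 13:15.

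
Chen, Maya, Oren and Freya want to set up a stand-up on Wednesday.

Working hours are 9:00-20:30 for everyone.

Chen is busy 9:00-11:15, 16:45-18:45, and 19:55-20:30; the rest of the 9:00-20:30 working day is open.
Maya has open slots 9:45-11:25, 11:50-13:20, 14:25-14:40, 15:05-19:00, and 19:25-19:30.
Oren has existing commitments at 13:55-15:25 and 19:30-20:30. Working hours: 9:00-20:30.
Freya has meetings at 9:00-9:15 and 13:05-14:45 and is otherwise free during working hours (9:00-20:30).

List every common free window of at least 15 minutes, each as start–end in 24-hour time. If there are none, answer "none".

Chen free within 09:00–20:30: 11:15–16:45, 18:45–19:55.
Oren free within 09:00–20:30: 09:00–13:55, 15:25–19:30.
Freya free within 09:00–20:30: 09:15–13:05, 14:45–20:30.
Chen ∩ Maya: 11:15–11:25, 11:50–13:20, 14:25–14:40, 15:05–16:45, 18:45–19:00, 19:25–19:30.
Chen ∩ Maya ∩ Oren: 11:15–11:25, 11:50–13:20, 15:25–16:45, 18:45–19:00, 19:25–19:30.
Chen ∩ Maya ∩ Oren ∩ Freya: 11:15–11:25, 11:50–13:05, 15:25–16:45, 18:45–19:00, 19:25–19:30.
Windows ≥ 15 min: 11:50–13:05, 15:25–16:45, 18:45–19:00.

11:50–13:05, 15:25–16:45, 18:45–19:00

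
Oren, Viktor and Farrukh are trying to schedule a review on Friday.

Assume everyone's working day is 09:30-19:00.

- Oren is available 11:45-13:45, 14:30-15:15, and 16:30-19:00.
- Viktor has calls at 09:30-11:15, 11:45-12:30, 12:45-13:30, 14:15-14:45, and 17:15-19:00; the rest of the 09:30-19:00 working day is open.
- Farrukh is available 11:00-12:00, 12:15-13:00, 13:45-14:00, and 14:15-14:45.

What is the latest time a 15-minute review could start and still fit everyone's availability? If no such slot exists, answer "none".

12:30

Viktor free within 09:30–19:00: 11:15–11:45, 12:30–12:45, 13:30–14:15, 14:45–17:15.
Oren ∩ Viktor: 12:30–12:45, 13:30–13:45, 14:45–15:15, 16:30–17:15.
Oren ∩ Viktor ∩ Farrukh: 12:30–12:45.
Windows ≥ 15 min: 12:30–12:45.
Latest start in the last window 12:30–12:45 is 12:45 − 15 min = 12:30.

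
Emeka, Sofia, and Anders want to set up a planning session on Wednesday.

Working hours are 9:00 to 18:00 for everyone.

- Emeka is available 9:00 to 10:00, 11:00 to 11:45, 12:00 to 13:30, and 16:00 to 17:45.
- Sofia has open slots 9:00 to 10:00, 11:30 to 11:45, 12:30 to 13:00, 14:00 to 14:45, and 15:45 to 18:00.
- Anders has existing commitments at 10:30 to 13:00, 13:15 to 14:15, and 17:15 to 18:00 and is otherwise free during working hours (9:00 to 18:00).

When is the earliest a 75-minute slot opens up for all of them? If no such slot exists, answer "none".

Anders free within 09:00–18:00: 09:00–10:30, 13:00–13:15, 14:15–17:15.
Emeka ∩ Sofia: 09:00–10:00, 11:30–11:45, 12:30–13:00, 16:00–17:45.
Emeka ∩ Sofia ∩ Anders: 09:00–10:00, 16:00–17:15.
Windows ≥ 75 min: 16:00–17:15.
Earliest such window starts at 16:00.

16:00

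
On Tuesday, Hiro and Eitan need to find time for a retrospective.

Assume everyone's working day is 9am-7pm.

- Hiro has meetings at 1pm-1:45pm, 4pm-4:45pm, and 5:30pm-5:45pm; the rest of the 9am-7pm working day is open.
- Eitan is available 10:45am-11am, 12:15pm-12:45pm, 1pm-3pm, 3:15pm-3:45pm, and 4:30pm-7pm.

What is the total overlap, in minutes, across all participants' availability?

270 minutes

Hiro free within 09:00–19:00: 09:00–13:00, 13:45–16:00, 16:45–17:30, 17:45–19:00.
Hiro ∩ Eitan: 10:45–11:00, 12:15–12:45, 13:45–15:00, 15:15–15:45, 16:45–17:30, 17:45–19:00.
Total common minutes: 15 + 30 + 75 + 30 + 45 + 75 = 270.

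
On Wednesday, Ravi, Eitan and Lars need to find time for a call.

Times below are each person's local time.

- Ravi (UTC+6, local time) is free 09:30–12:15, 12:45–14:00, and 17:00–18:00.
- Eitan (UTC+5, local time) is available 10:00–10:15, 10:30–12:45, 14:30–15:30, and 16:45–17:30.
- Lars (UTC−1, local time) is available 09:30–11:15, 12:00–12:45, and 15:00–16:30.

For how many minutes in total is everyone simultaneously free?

Ravi → UTC: 03:30–06:15, 06:45–08:00, 11:00–12:00.
Eitan → UTC: 05:00–05:15, 05:30–07:45, 09:30–10:30, 11:45–12:30.
Lars → UTC: 10:30–12:15, 13:00–13:45, 16:00–17:30.
Ravi ∩ Eitan: 05:00–05:15, 05:30–06:15, 06:45–07:45, 11:45–12:00.
Ravi ∩ Eitan ∩ Lars: 11:45–12:00.
Total common minutes: 15.

15 minutes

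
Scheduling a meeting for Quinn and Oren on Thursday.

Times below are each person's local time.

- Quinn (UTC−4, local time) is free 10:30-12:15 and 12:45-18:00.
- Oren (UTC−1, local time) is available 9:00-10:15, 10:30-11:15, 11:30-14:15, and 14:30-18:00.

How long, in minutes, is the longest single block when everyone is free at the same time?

135 minutes

Quinn → UTC: 14:30–16:15, 16:45–22:00.
Oren → UTC: 10:00–11:15, 11:30–12:15, 12:30–15:15, 15:30–19:00.
Quinn ∩ Oren: 14:30–15:15, 15:30–16:15, 16:45–19:00.
Common window lengths: 45, 45, 135 min; longest is 135.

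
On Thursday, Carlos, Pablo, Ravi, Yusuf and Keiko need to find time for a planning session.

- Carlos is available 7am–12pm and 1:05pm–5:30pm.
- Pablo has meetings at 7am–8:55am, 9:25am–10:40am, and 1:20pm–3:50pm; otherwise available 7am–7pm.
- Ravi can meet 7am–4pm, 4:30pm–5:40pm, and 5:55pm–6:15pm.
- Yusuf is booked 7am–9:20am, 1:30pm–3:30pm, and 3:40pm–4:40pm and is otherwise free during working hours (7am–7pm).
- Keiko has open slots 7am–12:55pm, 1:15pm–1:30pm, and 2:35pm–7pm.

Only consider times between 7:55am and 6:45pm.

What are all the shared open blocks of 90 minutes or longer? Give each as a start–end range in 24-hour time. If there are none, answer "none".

none

Pablo free within 07:00–19:00: 08:55–09:25, 10:40–13:20, 15:50–19:00.
Yusuf free within 07:00–19:00: 09:20–13:30, 15:30–15:40, 16:40–19:00.
Carlos ∩ Pablo: 08:55–09:25, 10:40–12:00, 13:05–13:20, 15:50–17:30.
Carlos ∩ Pablo ∩ Ravi: 08:55–09:25, 10:40–12:00, 13:05–13:20, 15:50–16:00, 16:30–17:30.
Carlos ∩ Pablo ∩ Ravi ∩ Yusuf: 09:20–09:25, 10:40–12:00, 13:05–13:20, 16:40–17:30.
Carlos ∩ Pablo ∩ Ravi ∩ Yusuf ∩ Keiko: 09:20–09:25, 10:40–12:00, 13:15–13:20, 16:40–17:30.
Restricted to 07:55–18:45: 09:20–09:25, 10:40–12:00, 13:15–13:20, 16:40–17:30.
Windows ≥ 90 min: (none).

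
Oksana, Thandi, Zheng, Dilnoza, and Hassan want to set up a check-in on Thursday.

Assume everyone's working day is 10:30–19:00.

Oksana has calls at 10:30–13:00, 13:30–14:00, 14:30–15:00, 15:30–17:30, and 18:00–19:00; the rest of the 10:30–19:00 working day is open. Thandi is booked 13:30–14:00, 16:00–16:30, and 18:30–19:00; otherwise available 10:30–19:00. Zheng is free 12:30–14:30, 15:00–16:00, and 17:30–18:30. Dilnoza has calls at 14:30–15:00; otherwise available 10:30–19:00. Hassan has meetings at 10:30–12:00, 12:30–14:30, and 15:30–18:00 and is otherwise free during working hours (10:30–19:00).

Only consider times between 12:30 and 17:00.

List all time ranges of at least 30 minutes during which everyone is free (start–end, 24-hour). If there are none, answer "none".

15:00–15:30

Oksana free within 10:30–19:00: 13:00–13:30, 14:00–14:30, 15:00–15:30, 17:30–18:00.
Thandi free within 10:30–19:00: 10:30–13:30, 14:00–16:00, 16:30–18:30.
Dilnoza free within 10:30–19:00: 10:30–14:30, 15:00–19:00.
Hassan free within 10:30–19:00: 12:00–12:30, 14:30–15:30, 18:00–19:00.
Oksana ∩ Thandi: 13:00–13:30, 14:00–14:30, 15:00–15:30, 17:30–18:00.
Oksana ∩ Thandi ∩ Zheng: 13:00–13:30, 14:00–14:30, 15:00–15:30, 17:30–18:00.
Oksana ∩ Thandi ∩ Zheng ∩ Dilnoza: 13:00–13:30, 14:00–14:30, 15:00–15:30, 17:30–18:00.
Oksana ∩ Thandi ∩ Zheng ∩ Dilnoza ∩ Hassan: 15:00–15:30.
Restricted to 12:30–17:00: 15:00–15:30.
Windows ≥ 30 min: 15:00–15:30.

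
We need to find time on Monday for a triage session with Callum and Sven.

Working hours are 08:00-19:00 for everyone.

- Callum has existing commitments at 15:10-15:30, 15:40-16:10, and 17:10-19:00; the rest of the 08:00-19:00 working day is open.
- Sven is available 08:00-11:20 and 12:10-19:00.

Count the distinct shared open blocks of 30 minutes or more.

Callum free within 08:00–19:00: 08:00–15:10, 15:30–15:40, 16:10–17:10.
Callum ∩ Sven: 08:00–11:20, 12:10–15:10, 15:30–15:40, 16:10–17:10.
Windows ≥ 30 min: 08:00–11:20, 12:10–15:10, 16:10–17:10.
That's 3 windows.

3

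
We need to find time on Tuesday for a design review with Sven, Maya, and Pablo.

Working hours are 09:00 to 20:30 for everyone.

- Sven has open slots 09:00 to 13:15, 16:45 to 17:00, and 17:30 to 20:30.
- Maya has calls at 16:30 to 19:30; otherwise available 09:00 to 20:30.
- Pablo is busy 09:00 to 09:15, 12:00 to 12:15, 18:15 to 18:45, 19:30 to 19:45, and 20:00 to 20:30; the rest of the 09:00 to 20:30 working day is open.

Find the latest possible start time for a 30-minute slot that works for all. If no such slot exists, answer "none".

Maya free within 09:00–20:30: 09:00–16:30, 19:30–20:30.
Pablo free within 09:00–20:30: 09:15–12:00, 12:15–18:15, 18:45–19:30, 19:45–20:00.
Sven ∩ Maya: 09:00–13:15, 19:30–20:30.
Sven ∩ Maya ∩ Pablo: 09:15–12:00, 12:15–13:15, 19:45–20:00.
Windows ≥ 30 min: 09:15–12:00, 12:15–13:15.
Latest start in the last window 12:15–13:15 is 13:15 − 30 min = 12:45.

12:45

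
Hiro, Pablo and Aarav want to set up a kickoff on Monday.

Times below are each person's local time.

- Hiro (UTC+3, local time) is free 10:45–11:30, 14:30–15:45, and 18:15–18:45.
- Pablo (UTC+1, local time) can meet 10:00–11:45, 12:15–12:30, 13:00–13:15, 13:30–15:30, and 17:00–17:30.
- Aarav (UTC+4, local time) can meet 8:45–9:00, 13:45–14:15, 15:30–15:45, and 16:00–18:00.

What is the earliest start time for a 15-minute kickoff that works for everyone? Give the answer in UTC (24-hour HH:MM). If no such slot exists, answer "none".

12:00

Hiro → UTC: 07:45–08:30, 11:30–12:45, 15:15–15:45.
Pablo → UTC: 09:00–10:45, 11:15–11:30, 12:00–12:15, 12:30–14:30, 16:00–16:30.
Aarav → UTC: 04:45–05:00, 09:45–10:15, 11:30–11:45, 12:00–14:00.
Hiro ∩ Pablo: 12:00–12:15, 12:30–12:45.
Hiro ∩ Pablo ∩ Aarav: 12:00–12:15, 12:30–12:45.
Windows ≥ 15 min: 12:00–12:15, 12:30–12:45.
Earliest such window starts at 12:00.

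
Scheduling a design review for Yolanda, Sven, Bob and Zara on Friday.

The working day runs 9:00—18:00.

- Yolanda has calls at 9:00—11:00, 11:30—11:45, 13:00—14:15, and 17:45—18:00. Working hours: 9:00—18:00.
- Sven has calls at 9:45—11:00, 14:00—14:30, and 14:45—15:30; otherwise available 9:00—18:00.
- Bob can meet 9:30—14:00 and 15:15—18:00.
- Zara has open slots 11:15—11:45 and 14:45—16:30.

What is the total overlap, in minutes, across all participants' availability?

75 minutes

Yolanda free within 09:00–18:00: 11:00–11:30, 11:45–13:00, 14:15–17:45.
Sven free within 09:00–18:00: 09:00–09:45, 11:00–14:00, 14:30–14:45, 15:30–18:00.
Yolanda ∩ Sven: 11:00–11:30, 11:45–13:00, 14:30–14:45, 15:30–17:45.
Yolanda ∩ Sven ∩ Bob: 11:00–11:30, 11:45–13:00, 15:30–17:45.
Yolanda ∩ Sven ∩ Bob ∩ Zara: 11:15–11:30, 15:30–16:30.
Total common minutes: 15 + 60 = 75.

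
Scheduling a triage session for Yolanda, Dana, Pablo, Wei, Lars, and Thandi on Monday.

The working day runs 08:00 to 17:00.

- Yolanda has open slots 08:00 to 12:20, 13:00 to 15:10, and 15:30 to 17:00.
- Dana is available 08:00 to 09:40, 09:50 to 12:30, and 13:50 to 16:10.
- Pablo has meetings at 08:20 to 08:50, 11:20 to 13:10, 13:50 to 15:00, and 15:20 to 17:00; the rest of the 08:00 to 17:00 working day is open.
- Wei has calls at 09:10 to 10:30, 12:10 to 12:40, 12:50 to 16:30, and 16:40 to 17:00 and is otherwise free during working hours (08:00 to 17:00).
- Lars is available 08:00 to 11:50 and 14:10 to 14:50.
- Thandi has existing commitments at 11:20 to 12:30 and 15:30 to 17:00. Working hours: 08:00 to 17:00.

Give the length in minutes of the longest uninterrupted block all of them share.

50 minutes

Pablo free within 08:00–17:00: 08:00–08:20, 08:50–11:20, 13:10–13:50, 15:00–15:20.
Wei free within 08:00–17:00: 08:00–09:10, 10:30–12:10, 12:40–12:50, 16:30–16:40.
Thandi free within 08:00–17:00: 08:00–11:20, 12:30–15:30.
Yolanda ∩ Dana: 08:00–09:40, 09:50–12:20, 13:50–15:10, 15:30–16:10.
Yolanda ∩ Dana ∩ Pablo: 08:00–08:20, 08:50–09:40, 09:50–11:20, 15:00–15:10.
Yolanda ∩ Dana ∩ Pablo ∩ Wei: 08:00–08:20, 08:50–09:10, 10:30–11:20.
Yolanda ∩ Dana ∩ Pablo ∩ Wei ∩ Lars: 08:00–08:20, 08:50–09:10, 10:30–11:20.
Yolanda ∩ Dana ∩ Pablo ∩ Wei ∩ Lars ∩ Thandi: 08:00–08:20, 08:50–09:10, 10:30–11:20.
Common window lengths: 20, 20, 50 min; longest is 50.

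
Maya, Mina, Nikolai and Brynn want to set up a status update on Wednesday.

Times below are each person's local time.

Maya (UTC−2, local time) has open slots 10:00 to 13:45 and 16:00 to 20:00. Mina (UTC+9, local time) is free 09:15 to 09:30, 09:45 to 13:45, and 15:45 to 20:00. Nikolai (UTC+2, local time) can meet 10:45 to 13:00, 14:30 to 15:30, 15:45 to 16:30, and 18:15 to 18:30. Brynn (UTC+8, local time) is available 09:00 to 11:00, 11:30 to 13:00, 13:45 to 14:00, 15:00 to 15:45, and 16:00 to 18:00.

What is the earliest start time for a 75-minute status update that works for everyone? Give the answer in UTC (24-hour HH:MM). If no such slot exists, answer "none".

none

Maya → UTC: 12:00–15:45, 18:00–22:00.
Mina → UTC: 00:15–00:30, 00:45–04:45, 06:45–11:00.
Nikolai → UTC: 08:45–11:00, 12:30–13:30, 13:45–14:30, 16:15–16:30.
Brynn → UTC: 01:00–03:00, 03:30–05:00, 05:45–06:00, 07:00–07:45, 08:00–10:00.
Maya ∩ Mina: (none).
Maya ∩ Mina ∩ Nikolai: (none).
Maya ∩ Mina ∩ Nikolai ∩ Brynn: (none).
Windows ≥ 75 min: (none).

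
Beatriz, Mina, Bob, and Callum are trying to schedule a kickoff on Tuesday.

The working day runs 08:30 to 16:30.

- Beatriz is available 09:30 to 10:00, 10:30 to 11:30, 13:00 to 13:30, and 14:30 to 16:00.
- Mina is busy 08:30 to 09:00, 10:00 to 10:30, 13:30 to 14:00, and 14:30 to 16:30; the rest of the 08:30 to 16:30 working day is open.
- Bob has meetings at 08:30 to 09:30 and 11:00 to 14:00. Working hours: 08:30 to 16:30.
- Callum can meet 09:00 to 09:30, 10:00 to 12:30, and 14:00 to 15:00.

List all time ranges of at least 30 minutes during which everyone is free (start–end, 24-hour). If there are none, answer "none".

10:30–11:00

Mina free within 08:30–16:30: 09:00–10:00, 10:30–13:30, 14:00–14:30.
Bob free within 08:30–16:30: 09:30–11:00, 14:00–16:30.
Beatriz ∩ Mina: 09:30–10:00, 10:30–11:30, 13:00–13:30.
Beatriz ∩ Mina ∩ Bob: 09:30–10:00, 10:30–11:00.
Beatriz ∩ Mina ∩ Bob ∩ Callum: 10:30–11:00.
Windows ≥ 30 min: 10:30–11:00.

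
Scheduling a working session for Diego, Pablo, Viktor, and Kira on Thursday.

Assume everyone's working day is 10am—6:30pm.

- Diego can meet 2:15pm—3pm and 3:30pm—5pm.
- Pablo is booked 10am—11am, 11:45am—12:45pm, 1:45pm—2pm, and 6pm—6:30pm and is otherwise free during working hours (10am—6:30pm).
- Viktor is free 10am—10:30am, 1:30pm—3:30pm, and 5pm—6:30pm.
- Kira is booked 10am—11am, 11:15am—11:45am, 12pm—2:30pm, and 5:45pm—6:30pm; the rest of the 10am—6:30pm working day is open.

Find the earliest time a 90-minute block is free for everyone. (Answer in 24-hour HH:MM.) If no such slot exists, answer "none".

Pablo free within 10:00–18:30: 11:00–11:45, 12:45–13:45, 14:00–18:00.
Kira free within 10:00–18:30: 11:00–11:15, 11:45–12:00, 14:30–17:45.
Diego ∩ Pablo: 14:15–15:00, 15:30–17:00.
Diego ∩ Pablo ∩ Viktor: 14:15–15:00.
Diego ∩ Pablo ∩ Viktor ∩ Kira: 14:30–15:00.
Windows ≥ 90 min: (none).

none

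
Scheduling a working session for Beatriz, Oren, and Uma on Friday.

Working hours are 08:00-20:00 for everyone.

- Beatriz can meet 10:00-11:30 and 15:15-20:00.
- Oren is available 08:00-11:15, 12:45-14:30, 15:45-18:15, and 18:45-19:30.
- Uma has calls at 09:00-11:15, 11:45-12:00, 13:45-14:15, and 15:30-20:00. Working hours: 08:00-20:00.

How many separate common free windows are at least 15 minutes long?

0

Uma free within 08:00–20:00: 08:00–09:00, 11:15–11:45, 12:00–13:45, 14:15–15:30.
Beatriz ∩ Oren: 10:00–11:15, 15:45–18:15, 18:45–19:30.
Beatriz ∩ Oren ∩ Uma: (none).
Windows ≥ 15 min: (none).
That's 0 windows.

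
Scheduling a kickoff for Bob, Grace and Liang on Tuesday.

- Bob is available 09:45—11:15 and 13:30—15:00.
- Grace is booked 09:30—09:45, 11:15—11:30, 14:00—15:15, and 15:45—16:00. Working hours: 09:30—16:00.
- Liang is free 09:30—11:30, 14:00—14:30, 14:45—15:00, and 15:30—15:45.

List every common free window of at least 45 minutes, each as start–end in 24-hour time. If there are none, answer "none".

09:45–11:15

Grace free within 09:30–16:00: 09:45–11:15, 11:30–14:00, 15:15–15:45.
Bob ∩ Grace: 09:45–11:15, 13:30–14:00.
Bob ∩ Grace ∩ Liang: 09:45–11:15.
Windows ≥ 45 min: 09:45–11:15.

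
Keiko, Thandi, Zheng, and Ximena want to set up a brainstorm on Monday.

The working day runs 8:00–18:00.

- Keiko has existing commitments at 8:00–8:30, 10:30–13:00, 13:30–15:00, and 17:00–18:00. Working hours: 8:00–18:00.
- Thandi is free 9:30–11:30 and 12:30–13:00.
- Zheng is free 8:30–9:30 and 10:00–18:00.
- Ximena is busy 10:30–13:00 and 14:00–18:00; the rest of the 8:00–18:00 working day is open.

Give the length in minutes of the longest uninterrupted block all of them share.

Keiko free within 08:00–18:00: 08:30–10:30, 13:00–13:30, 15:00–17:00.
Ximena free within 08:00–18:00: 08:00–10:30, 13:00–14:00.
Keiko ∩ Thandi: 09:30–10:30.
Keiko ∩ Thandi ∩ Zheng: 10:00–10:30.
Keiko ∩ Thandi ∩ Zheng ∩ Ximena: 10:00–10:30.
Single common window of 30 minutes.

30 minutes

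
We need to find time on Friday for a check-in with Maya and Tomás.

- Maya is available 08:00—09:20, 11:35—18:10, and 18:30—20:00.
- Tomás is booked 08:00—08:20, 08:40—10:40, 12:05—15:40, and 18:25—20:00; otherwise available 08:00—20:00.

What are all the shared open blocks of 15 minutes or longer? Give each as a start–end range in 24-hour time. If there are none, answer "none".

Tomás free within 08:00–20:00: 08:20–08:40, 10:40–12:05, 15:40–18:25.
Maya ∩ Tomás: 08:20–08:40, 11:35–12:05, 15:40–18:10.
Windows ≥ 15 min: 08:20–08:40, 11:35–12:05, 15:40–18:10.

08:20–08:40, 11:35–12:05, 15:40–18:10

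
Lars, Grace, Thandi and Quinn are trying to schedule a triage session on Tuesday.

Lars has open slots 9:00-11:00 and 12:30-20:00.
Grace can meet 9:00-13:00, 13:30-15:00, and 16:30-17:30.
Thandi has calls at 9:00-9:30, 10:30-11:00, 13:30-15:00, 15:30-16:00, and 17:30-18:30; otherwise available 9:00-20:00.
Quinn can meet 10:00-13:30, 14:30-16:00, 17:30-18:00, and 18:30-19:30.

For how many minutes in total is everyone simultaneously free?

60 minutes

Thandi free within 09:00–20:00: 09:30–10:30, 11:00–13:30, 15:00–15:30, 16:00–17:30, 18:30–20:00.
Lars ∩ Grace: 09:00–11:00, 12:30–13:00, 13:30–15:00, 16:30–17:30.
Lars ∩ Grace ∩ Thandi: 09:30–10:30, 12:30–13:00, 16:30–17:30.
Lars ∩ Grace ∩ Thandi ∩ Quinn: 10:00–10:30, 12:30–13:00.
Total common minutes: 30 + 30 = 60.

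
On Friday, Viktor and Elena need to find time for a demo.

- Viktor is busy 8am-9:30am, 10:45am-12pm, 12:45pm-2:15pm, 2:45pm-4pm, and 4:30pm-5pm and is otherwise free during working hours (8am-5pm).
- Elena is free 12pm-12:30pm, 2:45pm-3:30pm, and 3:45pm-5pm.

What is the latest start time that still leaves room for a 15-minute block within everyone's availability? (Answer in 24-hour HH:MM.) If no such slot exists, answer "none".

16:15

Viktor free within 08:00–17:00: 09:30–10:45, 12:00–12:45, 14:15–14:45, 16:00–16:30.
Viktor ∩ Elena: 12:00–12:30, 16:00–16:30.
Windows ≥ 15 min: 12:00–12:30, 16:00–16:30.
Latest start in the last window 16:00–16:30 is 16:30 − 15 min = 16:15.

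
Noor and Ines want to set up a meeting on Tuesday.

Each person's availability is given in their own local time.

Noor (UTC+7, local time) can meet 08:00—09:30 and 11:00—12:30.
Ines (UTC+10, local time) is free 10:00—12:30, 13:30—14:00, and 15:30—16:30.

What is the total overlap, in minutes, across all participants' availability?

Noor → UTC: 01:00–02:30, 04:00–05:30.
Ines → UTC: 00:00–02:30, 03:30–04:00, 05:30–06:30.
Noor ∩ Ines: 01:00–02:30.
Total common minutes: 90.

90 minutes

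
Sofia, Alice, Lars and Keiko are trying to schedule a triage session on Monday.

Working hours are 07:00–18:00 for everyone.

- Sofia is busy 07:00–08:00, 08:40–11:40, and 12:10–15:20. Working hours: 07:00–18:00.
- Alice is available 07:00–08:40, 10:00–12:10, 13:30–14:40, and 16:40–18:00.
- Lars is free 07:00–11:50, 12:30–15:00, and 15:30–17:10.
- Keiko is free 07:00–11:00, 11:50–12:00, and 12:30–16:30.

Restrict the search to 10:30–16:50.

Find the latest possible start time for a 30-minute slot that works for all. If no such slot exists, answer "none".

Sofia free within 07:00–18:00: 08:00–08:40, 11:40–12:10, 15:20–18:00.
Sofia ∩ Alice: 08:00–08:40, 11:40–12:10, 16:40–18:00.
Sofia ∩ Alice ∩ Lars: 08:00–08:40, 11:40–11:50, 16:40–17:10.
Sofia ∩ Alice ∩ Lars ∩ Keiko: 08:00–08:40.
Restricted to 10:30–16:50: (none).
Windows ≥ 30 min: (none).

none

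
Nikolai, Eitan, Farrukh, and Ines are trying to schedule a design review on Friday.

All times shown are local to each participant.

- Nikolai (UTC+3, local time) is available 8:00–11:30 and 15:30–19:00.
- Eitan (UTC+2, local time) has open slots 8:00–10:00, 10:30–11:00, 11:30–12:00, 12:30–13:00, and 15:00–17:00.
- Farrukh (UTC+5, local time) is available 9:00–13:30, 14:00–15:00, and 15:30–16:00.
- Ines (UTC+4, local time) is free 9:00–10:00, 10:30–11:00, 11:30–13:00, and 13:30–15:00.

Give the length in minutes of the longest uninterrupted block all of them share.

30 minutes

Nikolai → UTC: 05:00–08:30, 12:30–16:00.
Eitan → UTC: 06:00–08:00, 08:30–09:00, 09:30–10:00, 10:30–11:00, 13:00–15:00.
Farrukh → UTC: 04:00–08:30, 09:00–10:00, 10:30–11:00.
Ines → UTC: 05:00–06:00, 06:30–07:00, 07:30–09:00, 09:30–11:00.
Nikolai ∩ Eitan: 06:00–08:00, 13:00–15:00.
Nikolai ∩ Eitan ∩ Farrukh: 06:00–08:00.
Nikolai ∩ Eitan ∩ Farrukh ∩ Ines: 06:30–07:00, 07:30–08:00.
Common window lengths: 30, 30 min; longest is 30.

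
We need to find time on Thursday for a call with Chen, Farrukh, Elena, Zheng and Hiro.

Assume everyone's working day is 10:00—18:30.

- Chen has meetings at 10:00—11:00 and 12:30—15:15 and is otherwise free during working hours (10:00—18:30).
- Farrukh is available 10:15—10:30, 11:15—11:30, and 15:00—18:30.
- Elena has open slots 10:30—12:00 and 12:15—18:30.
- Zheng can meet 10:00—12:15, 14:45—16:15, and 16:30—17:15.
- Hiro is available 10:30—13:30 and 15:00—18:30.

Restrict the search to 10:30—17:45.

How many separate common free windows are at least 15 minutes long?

Chen free within 10:00–18:30: 11:00–12:30, 15:15–18:30.
Chen ∩ Farrukh: 11:15–11:30, 15:15–18:30.
Chen ∩ Farrukh ∩ Elena: 11:15–11:30, 15:15–18:30.
Chen ∩ Farrukh ∩ Elena ∩ Zheng: 11:15–11:30, 15:15–16:15, 16:30–17:15.
Chen ∩ Farrukh ∩ Elena ∩ Zheng ∩ Hiro: 11:15–11:30, 15:15–16:15, 16:30–17:15.
Restricted to 10:30–17:45: 11:15–11:30, 15:15–16:15, 16:30–17:15.
Windows ≥ 15 min: 11:15–11:30, 15:15–16:15, 16:30–17:15.
That's 3 windows.

3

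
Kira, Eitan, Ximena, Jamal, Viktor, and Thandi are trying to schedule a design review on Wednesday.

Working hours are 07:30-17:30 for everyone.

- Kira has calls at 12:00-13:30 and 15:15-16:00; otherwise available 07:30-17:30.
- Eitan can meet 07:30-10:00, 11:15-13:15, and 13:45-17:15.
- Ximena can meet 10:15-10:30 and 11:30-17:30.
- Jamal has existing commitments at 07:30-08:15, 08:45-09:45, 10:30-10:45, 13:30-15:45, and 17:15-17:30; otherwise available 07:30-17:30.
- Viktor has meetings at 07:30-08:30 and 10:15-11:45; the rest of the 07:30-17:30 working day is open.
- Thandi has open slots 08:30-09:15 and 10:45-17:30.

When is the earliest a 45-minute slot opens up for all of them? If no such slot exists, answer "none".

Kira free within 07:30–17:30: 07:30–12:00, 13:30–15:15, 16:00–17:30.
Jamal free within 07:30–17:30: 08:15–08:45, 09:45–10:30, 10:45–13:30, 15:45–17:15.
Viktor free within 07:30–17:30: 08:30–10:15, 11:45–17:30.
Kira ∩ Eitan: 07:30–10:00, 11:15–12:00, 13:45–15:15, 16:00–17:15.
Kira ∩ Eitan ∩ Ximena: 11:30–12:00, 13:45–15:15, 16:00–17:15.
Kira ∩ Eitan ∩ Ximena ∩ Jamal: 11:30–12:00, 16:00–17:15.
Kira ∩ Eitan ∩ Ximena ∩ Jamal ∩ Viktor: 11:45–12:00, 16:00–17:15.
Kira ∩ Eitan ∩ Ximena ∩ Jamal ∩ Viktor ∩ Thandi: 11:45–12:00, 16:00–17:15.
Windows ≥ 45 min: 16:00–17:15.
Earliest such window starts at 16:00.

16:00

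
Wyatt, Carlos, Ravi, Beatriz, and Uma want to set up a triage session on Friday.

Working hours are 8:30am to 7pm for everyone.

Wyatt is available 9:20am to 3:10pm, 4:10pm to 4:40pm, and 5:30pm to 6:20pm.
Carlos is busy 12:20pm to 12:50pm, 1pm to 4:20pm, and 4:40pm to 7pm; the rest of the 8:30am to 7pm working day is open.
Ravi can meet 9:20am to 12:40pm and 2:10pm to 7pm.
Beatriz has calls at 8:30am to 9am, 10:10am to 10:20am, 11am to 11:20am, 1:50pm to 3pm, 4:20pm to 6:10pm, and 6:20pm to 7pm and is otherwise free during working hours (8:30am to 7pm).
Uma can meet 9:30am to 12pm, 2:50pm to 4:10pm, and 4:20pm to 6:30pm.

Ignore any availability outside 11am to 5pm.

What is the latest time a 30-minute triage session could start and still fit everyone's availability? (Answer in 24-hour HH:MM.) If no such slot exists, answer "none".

11:30

Carlos free within 08:30–19:00: 08:30–12:20, 12:50–13:00, 16:20–16:40.
Beatriz free within 08:30–19:00: 09:00–10:10, 10:20–11:00, 11:20–13:50, 15:00–16:20, 18:10–18:20.
Wyatt ∩ Carlos: 09:20–12:20, 12:50–13:00, 16:20–16:40.
Wyatt ∩ Carlos ∩ Ravi: 09:20–12:20, 16:20–16:40.
Wyatt ∩ Carlos ∩ Ravi ∩ Beatriz: 09:20–10:10, 10:20–11:00, 11:20–12:20.
Wyatt ∩ Carlos ∩ Ravi ∩ Beatriz ∩ Uma: 09:30–10:10, 10:20–11:00, 11:20–12:00.
Restricted to 11:00–17:00: 11:20–12:00.
Windows ≥ 30 min: 11:20–12:00.
Latest start in the last window 11:20–12:00 is 12:00 − 30 min = 11:30.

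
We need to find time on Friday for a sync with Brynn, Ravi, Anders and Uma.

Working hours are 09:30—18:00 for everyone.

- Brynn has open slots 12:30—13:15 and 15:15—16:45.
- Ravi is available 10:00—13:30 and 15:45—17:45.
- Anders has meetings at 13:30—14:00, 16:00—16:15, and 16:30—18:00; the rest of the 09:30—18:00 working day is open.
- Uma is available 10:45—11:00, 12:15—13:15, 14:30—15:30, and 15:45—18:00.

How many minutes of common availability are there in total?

75 minutes

Anders free within 09:30–18:00: 09:30–13:30, 14:00–16:00, 16:15–16:30.
Brynn ∩ Ravi: 12:30–13:15, 15:45–16:45.
Brynn ∩ Ravi ∩ Anders: 12:30–13:15, 15:45–16:00, 16:15–16:30.
Brynn ∩ Ravi ∩ Anders ∩ Uma: 12:30–13:15, 15:45–16:00, 16:15–16:30.
Total common minutes: 45 + 15 + 15 = 75.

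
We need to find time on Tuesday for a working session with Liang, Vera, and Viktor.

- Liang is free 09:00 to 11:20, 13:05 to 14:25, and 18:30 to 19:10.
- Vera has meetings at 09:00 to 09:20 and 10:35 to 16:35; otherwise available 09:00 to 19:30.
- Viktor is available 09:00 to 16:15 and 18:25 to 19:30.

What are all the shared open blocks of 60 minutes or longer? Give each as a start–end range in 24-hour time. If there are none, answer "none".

Vera free within 09:00–19:30: 09:20–10:35, 16:35–19:30.
Liang ∩ Vera: 09:20–10:35, 18:30–19:10.
Liang ∩ Vera ∩ Viktor: 09:20–10:35, 18:30–19:10.
Windows ≥ 60 min: 09:20–10:35.

09:20–10:35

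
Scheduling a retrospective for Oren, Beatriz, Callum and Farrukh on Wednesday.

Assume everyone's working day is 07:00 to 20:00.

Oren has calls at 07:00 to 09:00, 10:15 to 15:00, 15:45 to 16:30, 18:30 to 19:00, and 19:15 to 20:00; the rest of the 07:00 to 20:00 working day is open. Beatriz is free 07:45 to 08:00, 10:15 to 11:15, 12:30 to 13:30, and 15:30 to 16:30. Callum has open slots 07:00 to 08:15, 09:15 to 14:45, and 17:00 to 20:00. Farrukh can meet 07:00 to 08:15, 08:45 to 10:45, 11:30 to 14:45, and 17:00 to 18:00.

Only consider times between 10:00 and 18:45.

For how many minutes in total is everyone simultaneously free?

Oren free within 07:00–20:00: 09:00–10:15, 15:00–15:45, 16:30–18:30, 19:00–19:15.
Oren ∩ Beatriz: 15:30–15:45.
Oren ∩ Beatriz ∩ Callum: (none).
Oren ∩ Beatriz ∩ Callum ∩ Farrukh: (none).
Restricted to 10:00–18:45: (none).
Total common minutes: 0.

0 minutes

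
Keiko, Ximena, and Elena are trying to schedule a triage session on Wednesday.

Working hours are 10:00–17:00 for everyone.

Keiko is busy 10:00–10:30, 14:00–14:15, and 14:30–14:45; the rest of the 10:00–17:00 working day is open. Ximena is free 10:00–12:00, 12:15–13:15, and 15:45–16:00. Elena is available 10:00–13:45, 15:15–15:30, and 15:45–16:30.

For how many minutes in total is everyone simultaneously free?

Keiko free within 10:00–17:00: 10:30–14:00, 14:15–14:30, 14:45–17:00.
Keiko ∩ Ximena: 10:30–12:00, 12:15–13:15, 15:45–16:00.
Keiko ∩ Ximena ∩ Elena: 10:30–12:00, 12:15–13:15, 15:45–16:00.
Total common minutes: 90 + 60 + 15 = 165.

165 minutes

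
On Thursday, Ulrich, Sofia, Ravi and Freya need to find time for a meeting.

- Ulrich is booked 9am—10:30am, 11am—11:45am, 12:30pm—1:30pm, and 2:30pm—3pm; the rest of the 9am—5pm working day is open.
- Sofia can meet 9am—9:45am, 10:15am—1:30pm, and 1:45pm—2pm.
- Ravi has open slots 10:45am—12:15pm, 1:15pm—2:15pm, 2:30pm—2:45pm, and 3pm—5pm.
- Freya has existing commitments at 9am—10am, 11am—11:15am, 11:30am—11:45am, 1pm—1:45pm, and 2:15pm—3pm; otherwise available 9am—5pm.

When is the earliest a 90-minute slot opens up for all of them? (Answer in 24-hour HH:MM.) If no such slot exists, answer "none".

none

Ulrich free within 09:00–17:00: 10:30–11:00, 11:45–12:30, 13:30–14:30, 15:00–17:00.
Freya free within 09:00–17:00: 10:00–11:00, 11:15–11:30, 11:45–13:00, 13:45–14:15, 15:00–17:00.
Ulrich ∩ Sofia: 10:30–11:00, 11:45–12:30, 13:45–14:00.
Ulrich ∩ Sofia ∩ Ravi: 10:45–11:00, 11:45–12:15, 13:45–14:00.
Ulrich ∩ Sofia ∩ Ravi ∩ Freya: 10:45–11:00, 11:45–12:15, 13:45–14:00.
Windows ≥ 90 min: (none).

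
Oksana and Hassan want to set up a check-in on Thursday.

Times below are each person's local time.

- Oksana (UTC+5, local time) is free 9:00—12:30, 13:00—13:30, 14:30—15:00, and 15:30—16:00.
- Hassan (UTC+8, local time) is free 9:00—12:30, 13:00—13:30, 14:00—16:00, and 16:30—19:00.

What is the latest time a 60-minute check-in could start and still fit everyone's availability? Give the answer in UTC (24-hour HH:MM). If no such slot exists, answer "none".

Oksana → UTC: 04:00–07:30, 08:00–08:30, 09:30–10:00, 10:30–11:00.
Hassan → UTC: 01:00–04:30, 05:00–05:30, 06:00–08:00, 08:30–11:00.
Oksana ∩ Hassan: 04:00–04:30, 05:00–05:30, 06:00–07:30, 09:30–10:00, 10:30–11:00.
Windows ≥ 60 min: 06:00–07:30.
Latest start in the last window 06:00–07:30 is 07:30 − 60 min = 06:30.

06:30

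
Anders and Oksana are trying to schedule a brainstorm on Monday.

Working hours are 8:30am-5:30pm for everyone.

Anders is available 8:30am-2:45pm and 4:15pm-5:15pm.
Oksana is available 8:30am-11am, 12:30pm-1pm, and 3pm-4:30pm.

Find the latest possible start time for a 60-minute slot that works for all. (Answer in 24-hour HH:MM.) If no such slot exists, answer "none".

10:00

Anders ∩ Oksana: 08:30–11:00, 12:30–13:00, 16:15–16:30.
Windows ≥ 60 min: 08:30–11:00.
Latest start in the last window 08:30–11:00 is 11:00 − 60 min = 10:00.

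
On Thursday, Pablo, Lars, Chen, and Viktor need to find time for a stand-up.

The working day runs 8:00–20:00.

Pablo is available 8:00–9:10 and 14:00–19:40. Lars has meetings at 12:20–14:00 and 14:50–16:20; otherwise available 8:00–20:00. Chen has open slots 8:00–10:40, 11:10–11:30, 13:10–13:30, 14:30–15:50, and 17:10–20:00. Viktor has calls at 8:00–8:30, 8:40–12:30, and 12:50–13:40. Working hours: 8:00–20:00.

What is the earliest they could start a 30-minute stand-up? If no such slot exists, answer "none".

Lars free within 08:00–20:00: 08:00–12:20, 14:00–14:50, 16:20–20:00.
Viktor free within 08:00–20:00: 08:30–08:40, 12:30–12:50, 13:40–20:00.
Pablo ∩ Lars: 08:00–09:10, 14:00–14:50, 16:20–19:40.
Pablo ∩ Lars ∩ Chen: 08:00–09:10, 14:30–14:50, 17:10–19:40.
Pablo ∩ Lars ∩ Chen ∩ Viktor: 08:30–08:40, 14:30–14:50, 17:10–19:40.
Windows ≥ 30 min: 17:10–19:40.
Earliest such window starts at 17:10.

17:10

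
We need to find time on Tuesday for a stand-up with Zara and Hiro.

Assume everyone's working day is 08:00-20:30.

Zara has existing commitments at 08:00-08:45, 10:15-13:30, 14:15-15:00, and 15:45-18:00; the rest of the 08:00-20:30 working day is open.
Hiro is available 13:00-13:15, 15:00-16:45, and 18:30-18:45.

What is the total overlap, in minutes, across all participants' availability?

Zara free within 08:00–20:30: 08:45–10:15, 13:30–14:15, 15:00–15:45, 18:00–20:30.
Zara ∩ Hiro: 15:00–15:45, 18:30–18:45.
Total common minutes: 45 + 15 = 60.

60 minutes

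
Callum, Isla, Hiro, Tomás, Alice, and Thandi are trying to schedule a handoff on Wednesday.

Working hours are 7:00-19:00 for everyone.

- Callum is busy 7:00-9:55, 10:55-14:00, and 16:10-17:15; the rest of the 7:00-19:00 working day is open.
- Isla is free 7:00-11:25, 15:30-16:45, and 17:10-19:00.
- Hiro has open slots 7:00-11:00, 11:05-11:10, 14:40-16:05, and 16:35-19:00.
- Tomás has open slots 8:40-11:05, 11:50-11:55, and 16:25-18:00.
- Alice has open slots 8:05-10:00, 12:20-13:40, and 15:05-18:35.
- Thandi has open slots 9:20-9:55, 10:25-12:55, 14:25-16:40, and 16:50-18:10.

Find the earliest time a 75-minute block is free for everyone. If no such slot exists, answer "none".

none

Callum free within 07:00–19:00: 09:55–10:55, 14:00–16:10, 17:15–19:00.
Callum ∩ Isla: 09:55–10:55, 15:30–16:10, 17:15–19:00.
Callum ∩ Isla ∩ Hiro: 09:55–10:55, 15:30–16:05, 17:15–19:00.
Callum ∩ Isla ∩ Hiro ∩ Tomás: 09:55–10:55, 17:15–18:00.
Callum ∩ Isla ∩ Hiro ∩ Tomás ∩ Alice: 09:55–10:00, 17:15–18:00.
Callum ∩ Isla ∩ Hiro ∩ Tomás ∩ Alice ∩ Thandi: 17:15–18:00.
Windows ≥ 75 min: (none).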